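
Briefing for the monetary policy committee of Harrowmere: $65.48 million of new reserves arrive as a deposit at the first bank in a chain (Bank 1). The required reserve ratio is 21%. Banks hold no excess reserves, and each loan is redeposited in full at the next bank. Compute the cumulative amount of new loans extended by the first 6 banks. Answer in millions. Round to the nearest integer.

Bank i lends (1 − rr)^i of the original deposit: Bank 1 lends 65.48·0.7900 = 51.7292, Bank 2 lends 65.48·0.7900² ≈ 40.8661, and so on.
Summing a geometric series: total = 65.48·[0.7900·(1 − 0.7900^6) / (1 − 0.7900)] ≈ 186.4499 million.

$186 million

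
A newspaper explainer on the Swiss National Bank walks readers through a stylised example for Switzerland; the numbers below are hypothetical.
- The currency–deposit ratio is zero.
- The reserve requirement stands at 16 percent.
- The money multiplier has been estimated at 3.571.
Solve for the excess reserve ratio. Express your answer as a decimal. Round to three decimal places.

Using m = 3.571. Since m = (1 + c)/(c + rr + e), the denominator satisfies c + rr + e = (1 + c)/m = (1 + 0) / 3.571 ≈ 0.280034.
With c = 0 and rr = 0.16, the excess reserve ratio is 0.280034 − 0 − 0.16 = 0.120034.

0.120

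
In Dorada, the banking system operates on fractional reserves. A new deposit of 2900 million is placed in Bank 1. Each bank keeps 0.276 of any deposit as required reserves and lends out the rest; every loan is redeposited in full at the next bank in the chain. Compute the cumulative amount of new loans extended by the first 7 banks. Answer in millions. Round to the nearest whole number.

6814 million

Bank i lends (1 − rr)^i of the original deposit: Bank 1 lends 2900·0.7240 = 2099.6000, Bank 2 lends 2900·0.7240² = 1520.1104, and so on.
Summing a geometric series: total = 2900·[0.7240·(1 − 0.7240^7) / (1 − 0.7240)] ≈ 6814.0195 million.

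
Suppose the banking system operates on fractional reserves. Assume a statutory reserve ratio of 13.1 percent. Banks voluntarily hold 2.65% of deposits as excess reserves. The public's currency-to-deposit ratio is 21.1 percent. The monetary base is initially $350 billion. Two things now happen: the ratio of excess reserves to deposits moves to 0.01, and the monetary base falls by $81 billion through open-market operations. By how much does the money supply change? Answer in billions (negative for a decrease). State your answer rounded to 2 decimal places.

-224.75 billion

Before: m₁ = (1 + 0.211) / (0.131 + 0.0265 + 0.211) ≈ 3.286296, MB₁ = 350, so M₁ = 3.286296 × 350 = 1150.2036 billion.
After: m₂ = (1 + 0.211) / (0.131 + 0.01 + 0.211) ≈ 3.440341, MB₂ = 350 − 81 = 269, so M₂ = 3.440341 × 269 ≈ 925.4517 billion.
ΔM = M₂ − M₁ = 925.4517 − 1150.2036 = -224.7519 billion.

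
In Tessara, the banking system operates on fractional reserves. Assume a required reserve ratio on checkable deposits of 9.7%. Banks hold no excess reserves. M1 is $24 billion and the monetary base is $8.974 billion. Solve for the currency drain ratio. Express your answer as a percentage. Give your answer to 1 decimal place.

Using m = M/MB = 24/8.974 ≈ 2.674393. From m = (1 + c)/(c + rr + e), rearranging gives 1 + c = m·(c + rr + e), so c·(1 − m) = m·(rr + e) − 1.
Hence c = [m·(rr + e) − 1]/(1 − m) = [2.674393 × (0.097 + 0) − 1] / (1 − 2.674393) ≈ 0.442300.

44.2%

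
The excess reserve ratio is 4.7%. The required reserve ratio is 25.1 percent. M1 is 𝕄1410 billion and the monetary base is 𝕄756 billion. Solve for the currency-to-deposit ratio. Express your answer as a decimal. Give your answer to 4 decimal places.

Using m = M/MB = 1410/756 ≈ 1.865079. From m = (1 + c)/(c + rr + e), rearranging gives 1 + c = m·(c + rr + e), so c·(1 − m) = m·(rr + e) − 1.
Hence c = [m·(rr + e) − 1]/(1 − m) = [1.865079 × (0.251 + 0.047) − 1] / (1 − 1.865079) ≈ 0.513487.

0.5135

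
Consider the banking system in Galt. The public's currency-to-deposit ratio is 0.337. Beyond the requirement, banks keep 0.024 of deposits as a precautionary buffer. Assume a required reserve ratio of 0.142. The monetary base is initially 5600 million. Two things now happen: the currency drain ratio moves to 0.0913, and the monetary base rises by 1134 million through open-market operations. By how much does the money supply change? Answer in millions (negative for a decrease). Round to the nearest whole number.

Before: m₁ = (1 + 0.337) / (0.142 + 0.024 + 0.337) ≈ 2.65805, MB₁ = 5600, so M₁ = 2.65805 × 5600 = 14885.08 million.
After: m₂ = (1 + 0.0913) / (0.142 + 0.024 + 0.0913) ≈ 4.24135, MB₂ = 5600 + 1134 = 6734, so M₂ = 4.24135 × 6734 = 28561.2509 million.
ΔM = M₂ − M₁ = 28561.2509 − 14885.08 = 13676.1709 million.

13676 million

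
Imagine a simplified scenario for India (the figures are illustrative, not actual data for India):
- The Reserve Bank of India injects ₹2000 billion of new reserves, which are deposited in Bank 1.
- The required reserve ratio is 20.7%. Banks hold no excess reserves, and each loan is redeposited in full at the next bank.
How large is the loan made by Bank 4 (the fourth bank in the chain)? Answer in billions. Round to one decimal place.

₹790.9 billion

Each bank lends a fraction (1 − rr) = 0.7930 of the deposit it receives, so Bank 4 receives 2000·0.7930^3 and lends 2000·0.7930^4 ≈ 790.9021 billion.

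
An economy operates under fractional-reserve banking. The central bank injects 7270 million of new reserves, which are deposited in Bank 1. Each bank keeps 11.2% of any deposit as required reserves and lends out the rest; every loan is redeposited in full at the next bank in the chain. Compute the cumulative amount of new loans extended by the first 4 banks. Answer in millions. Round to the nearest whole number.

21800 million

Bank i lends (1 − rr)^i of the original deposit: Bank 1 lends 7270·0.8880 = 6455.7600, Bank 2 lends 7270·0.8880² ≈ 5732.7149, and so on.
Summing a geometric series: total = 7270·[0.8880·(1 − 0.8880^4) / (1 − 0.8880)] ≈ 21799.6236 million.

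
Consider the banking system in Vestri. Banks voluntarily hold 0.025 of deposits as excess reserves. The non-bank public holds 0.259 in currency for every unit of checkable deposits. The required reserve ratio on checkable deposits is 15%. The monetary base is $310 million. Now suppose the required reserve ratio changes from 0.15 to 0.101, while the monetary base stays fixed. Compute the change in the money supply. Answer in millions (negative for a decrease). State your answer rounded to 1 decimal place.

$114.5 million

Initially m₁ = (1 + 0.259) / (0.15 + 0.025 + 0.259) ≈ 2.90092, so M₁ = 2.90092 × 310 = 899.2852 million.
After the change m₂ = (1 + 0.259) / (0.101 + 0.025 + 0.259) ≈ 3.27013, so M₂ = 3.27013 × 310 = 1013.7403 million.
ΔM = M₂ − M₁ = 1013.7403 − 899.2852 = 114.4551 million.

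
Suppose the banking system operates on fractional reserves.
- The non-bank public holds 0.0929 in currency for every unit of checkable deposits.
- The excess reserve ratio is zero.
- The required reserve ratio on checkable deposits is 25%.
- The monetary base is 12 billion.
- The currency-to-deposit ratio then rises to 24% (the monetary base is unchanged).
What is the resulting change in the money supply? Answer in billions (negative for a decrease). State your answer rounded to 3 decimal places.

-7.879 billion

Initially m₁ = (1 + 0.0929) / (0.25 + 0.0929) ≈ 3.187227, so M₁ = 3.187227 × 12 ≈ 38.2467 billion.
After the change m₂ = (1 + 0.24) / (0.25 + 0.24) ≈ 2.530612, so M₂ = 2.530612 × 12 ≈ 30.3673 billion.
ΔM = M₂ − M₁ = 30.3673 − 38.2467 = -7.8794 billion.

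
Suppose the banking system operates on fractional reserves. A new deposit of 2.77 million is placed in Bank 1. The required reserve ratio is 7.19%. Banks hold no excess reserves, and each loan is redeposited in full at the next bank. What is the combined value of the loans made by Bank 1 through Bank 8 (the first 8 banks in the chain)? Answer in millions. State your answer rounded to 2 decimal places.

Bank i lends (1 − rr)^i of the original deposit: Bank 1 lends 2.77·0.9281 ≈ 2.5708, Bank 2 lends 2.77·0.9281² ≈ 2.3860, and so on.
Summing a geometric series: total = 2.77·[0.9281·(1 − 0.9281^8) / (1 − 0.9281)] ≈ 16.0722 million.

16.07 million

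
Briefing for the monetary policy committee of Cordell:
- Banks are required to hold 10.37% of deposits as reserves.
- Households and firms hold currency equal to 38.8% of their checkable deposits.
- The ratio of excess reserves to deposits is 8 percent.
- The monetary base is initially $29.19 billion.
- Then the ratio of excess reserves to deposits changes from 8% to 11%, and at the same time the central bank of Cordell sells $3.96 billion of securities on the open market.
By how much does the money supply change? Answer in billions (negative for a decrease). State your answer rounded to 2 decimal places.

Before: m₁ = (1 + 0.388) / (0.1037 + 0.08 + 0.388) ≈ 2.42785, MB₁ = 29.19, so M₁ = 2.42785 × 29.19 ≈ 70.8689 billion.
After: m₂ = (1 + 0.388) / (0.1037 + 0.11 + 0.388) ≈ 2.30680, MB₂ = 29.19 − 3.96 = 25.23, so M₂ = 2.30680 × 25.23 ≈ 58.2006 billion.
ΔM = M₂ − M₁ = 58.2006 − 70.8689 = -12.6683 billion.

-12.67 billion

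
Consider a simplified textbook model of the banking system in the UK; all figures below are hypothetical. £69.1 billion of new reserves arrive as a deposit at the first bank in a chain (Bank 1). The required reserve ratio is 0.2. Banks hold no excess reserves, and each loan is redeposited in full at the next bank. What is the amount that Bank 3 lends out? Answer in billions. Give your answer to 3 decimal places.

£35.379 billion

Each bank lends a fraction (1 − rr) = 0.8000 of the deposit it receives, so Bank 3 receives 69.1·0.8000^2 and lends 69.1·0.8000^3 = 35.3792 billion.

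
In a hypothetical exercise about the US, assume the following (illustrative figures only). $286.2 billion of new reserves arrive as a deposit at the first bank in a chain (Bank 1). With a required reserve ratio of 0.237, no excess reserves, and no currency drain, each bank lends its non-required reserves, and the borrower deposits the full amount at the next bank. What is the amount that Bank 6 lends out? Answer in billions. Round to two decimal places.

$56.47 billion

Each bank lends a fraction (1 − rr) = 0.7630 of the deposit it receives, so Bank 6 receives 286.2·0.7630^5 and lends 286.2·0.7630^6 ≈ 56.4699 billion.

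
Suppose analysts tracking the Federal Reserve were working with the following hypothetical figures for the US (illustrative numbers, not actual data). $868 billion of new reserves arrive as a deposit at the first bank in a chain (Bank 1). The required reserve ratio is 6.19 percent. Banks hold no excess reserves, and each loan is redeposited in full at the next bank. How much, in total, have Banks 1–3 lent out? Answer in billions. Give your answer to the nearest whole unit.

$2295 billion

Bank i lends (1 − rr)^i of the original deposit: Bank 1 lends 868·0.9381 = 814.2708, Bank 2 lends 868·0.9381² ≈ 763.8674, and so on.
Summing a geometric series: total = 868·[0.9381·(1 − 0.9381^3) / (1 − 0.9381)] ≈ 2294.7223 billion.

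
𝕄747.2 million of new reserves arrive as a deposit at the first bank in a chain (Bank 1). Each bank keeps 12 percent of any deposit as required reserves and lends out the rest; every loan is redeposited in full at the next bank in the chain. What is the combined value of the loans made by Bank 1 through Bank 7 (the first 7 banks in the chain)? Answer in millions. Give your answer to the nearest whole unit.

𝕄3240 million

Bank i lends (1 − rr)^i of the original deposit: Bank 1 lends 747.2·0.8800 = 657.5360, Bank 2 lends 747.2·0.8800² ≈ 578.6317, and so on.
Summing a geometric series: total = 747.2·[0.8800·(1 − 0.8800^7) / (1 − 0.8800)] ≈ 3240.1424 million.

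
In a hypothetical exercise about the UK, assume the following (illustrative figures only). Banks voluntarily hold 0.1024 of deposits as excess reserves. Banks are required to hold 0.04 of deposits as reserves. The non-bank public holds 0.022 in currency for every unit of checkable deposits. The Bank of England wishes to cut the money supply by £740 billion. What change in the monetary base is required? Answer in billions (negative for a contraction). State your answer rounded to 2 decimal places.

The money multiplier is m = (1 + c) / (rr + e + c) = (1 + 0.022) / (0.04 + 0.1024 + 0.022) ≈ 6.216545.
ΔMB = ΔM / m = (−740) / 6.216545 ≈ -119.0372 billion.

-119.04 billion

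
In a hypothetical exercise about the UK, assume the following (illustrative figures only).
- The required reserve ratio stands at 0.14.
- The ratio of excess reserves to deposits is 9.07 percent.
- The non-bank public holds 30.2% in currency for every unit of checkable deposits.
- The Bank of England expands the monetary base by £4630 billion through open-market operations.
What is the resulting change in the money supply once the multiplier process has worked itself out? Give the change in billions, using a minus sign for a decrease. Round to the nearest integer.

The money multiplier is m = (1 + c) / (rr + e + c) = (1 + 0.302) / (0.14 + 0.0907 + 0.302) ≈ 2.44415.
The purchase adds 4630 billion of base, so ΔM = m × ΔMB = 2.44415 × (+4630) = 11316.4145 billion.

£11316 billion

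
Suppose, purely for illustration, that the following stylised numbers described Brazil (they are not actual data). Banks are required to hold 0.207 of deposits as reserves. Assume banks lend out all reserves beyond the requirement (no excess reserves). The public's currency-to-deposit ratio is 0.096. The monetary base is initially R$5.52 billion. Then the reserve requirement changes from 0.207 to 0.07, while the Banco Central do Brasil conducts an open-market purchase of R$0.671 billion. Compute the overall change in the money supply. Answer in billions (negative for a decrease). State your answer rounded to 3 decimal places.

Before: m₁ = (1 + 0.096) / (0.207 + 0.096) ≈ 3.61716, MB₁ = 5.52, so M₁ = 3.61716 × 5.52 ≈ 19.9667 billion.
After: m₂ = (1 + 0.096) / (0.07 + 0.096) ≈ 6.60241, MB₂ = 5.52 + 0.671 = 6.191, so M₂ = 6.60241 × 6.191 ≈ 40.8755 billion.
ΔM = M₂ − M₁ = 40.8755 − 19.9667 = 20.9088 billion.

R$20.909 billion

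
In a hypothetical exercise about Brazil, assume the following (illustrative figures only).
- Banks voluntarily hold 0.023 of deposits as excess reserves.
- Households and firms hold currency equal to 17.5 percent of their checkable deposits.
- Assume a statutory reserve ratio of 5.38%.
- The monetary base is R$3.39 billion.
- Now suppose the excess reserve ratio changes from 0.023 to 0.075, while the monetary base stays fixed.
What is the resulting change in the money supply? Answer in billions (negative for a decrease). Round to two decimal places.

Initially m₁ = (1 + 0.175) / (0.0538 + 0.023 + 0.175) ≈ 4.6664, so M₁ = 4.6664 × 3.39 ≈ 15.8191 billion.
After the change m₂ = (1 + 0.175) / (0.0538 + 0.075 + 0.175) ≈ 3.8677, so M₂ = 3.8677 × 3.39 ≈ 13.1115 billion.
ΔM = M₂ − M₁ = 13.1115 − 15.8191 = -2.7076 billion.

-2.71 billion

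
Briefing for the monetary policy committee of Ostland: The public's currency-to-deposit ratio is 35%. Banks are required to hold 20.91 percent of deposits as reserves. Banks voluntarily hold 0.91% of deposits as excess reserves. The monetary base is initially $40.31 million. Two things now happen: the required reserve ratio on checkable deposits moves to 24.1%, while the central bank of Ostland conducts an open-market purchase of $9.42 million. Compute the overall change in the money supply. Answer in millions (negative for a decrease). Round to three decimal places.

Before: m₁ = (1 + 0.35) / (0.2091 + 0.0091 + 0.35) ≈ 2.375924, MB₁ = 40.31, so M₁ = 2.375924 × 40.31 ≈ 95.7735 million.
After: m₂ = (1 + 0.35) / (0.241 + 0.0091 + 0.35) ≈ 2.249625, MB₂ = 40.31 + 9.42 = 49.73, so M₂ = 2.249625 × 49.73 ≈ 111.8739 million.
ΔM = M₂ − M₁ = 111.8739 − 95.7735 = 16.1004 million.

$16.100 million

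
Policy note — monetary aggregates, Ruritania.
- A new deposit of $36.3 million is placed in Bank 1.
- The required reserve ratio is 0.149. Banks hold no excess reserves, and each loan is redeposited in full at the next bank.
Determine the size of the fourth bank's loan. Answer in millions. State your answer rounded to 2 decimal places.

Each bank lends a fraction (1 − rr) = 0.8510 of the deposit it receives, so Bank 4 receives 36.3·0.8510^3 and lends 36.3·0.8510^4 ≈ 19.0382 million.

$19.04 million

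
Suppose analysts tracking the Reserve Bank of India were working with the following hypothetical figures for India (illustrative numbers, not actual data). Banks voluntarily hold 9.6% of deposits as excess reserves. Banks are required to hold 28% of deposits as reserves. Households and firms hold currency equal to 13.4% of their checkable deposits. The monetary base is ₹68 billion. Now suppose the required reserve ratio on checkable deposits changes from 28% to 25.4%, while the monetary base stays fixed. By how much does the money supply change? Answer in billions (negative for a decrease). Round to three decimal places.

Initially m₁ = (1 + 0.134) / (0.28 + 0.096 + 0.134) ≈ 2.223529, so M₁ = 2.223529 × 68 ≈ 151.2 billion.
After the change m₂ = (1 + 0.134) / (0.254 + 0.096 + 0.134) ≈ 2.342975, so M₂ = 2.342975 × 68 = 159.3223 billion.
ΔM = M₂ − M₁ = 159.3223 − 151.2 = 8.1223 billion.

₹8.122 billion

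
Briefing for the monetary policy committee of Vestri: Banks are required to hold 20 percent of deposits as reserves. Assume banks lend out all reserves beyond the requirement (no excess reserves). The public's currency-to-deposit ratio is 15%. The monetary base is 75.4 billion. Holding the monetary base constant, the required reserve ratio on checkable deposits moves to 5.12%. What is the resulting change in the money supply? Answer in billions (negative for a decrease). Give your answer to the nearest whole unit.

Initially m₁ = (1 + 0.15) / (0.2 + 0.15) ≈ 3.2857, so M₁ = 3.2857 × 75.4 ≈ 247.7418 billion.
After the change m₂ = (1 + 0.15) / (0.0512 + 0.15) ≈ 5.7157, so M₂ = 5.7157 × 75.4 ≈ 430.9638 billion.
ΔM = M₂ − M₁ = 430.9638 − 247.7418 = 183.222 billion.

183 billion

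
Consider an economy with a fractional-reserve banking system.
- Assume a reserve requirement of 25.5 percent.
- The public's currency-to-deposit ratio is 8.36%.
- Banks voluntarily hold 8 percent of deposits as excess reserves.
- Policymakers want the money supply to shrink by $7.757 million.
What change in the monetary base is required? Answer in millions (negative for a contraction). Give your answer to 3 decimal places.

-2.997 million

The money multiplier is m = (1 + c) / (rr + e + c) = (1 + 0.0836) / (0.255 + 0.08 + 0.0836) ≈ 2.58863.
ΔMB = ΔM / m = (−7.757) / 2.58863 ≈ -2.9966 million.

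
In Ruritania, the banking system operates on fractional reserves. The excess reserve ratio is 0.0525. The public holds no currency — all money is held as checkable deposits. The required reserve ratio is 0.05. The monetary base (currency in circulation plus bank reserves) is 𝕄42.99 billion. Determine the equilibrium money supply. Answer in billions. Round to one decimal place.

The money multiplier is m = 1 / (rr + e) = 1 / (0.05 + 0.0525) ≈ 9.7561.
So M = m × MB = 9.7561 × 42.99 ≈ 419.4147 billion.

𝕄419.4 billion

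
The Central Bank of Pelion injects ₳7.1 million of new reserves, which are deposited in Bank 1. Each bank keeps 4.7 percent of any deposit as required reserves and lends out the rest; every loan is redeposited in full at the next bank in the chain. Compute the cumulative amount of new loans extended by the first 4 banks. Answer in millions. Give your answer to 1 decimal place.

₳25.2 million

Bank i lends (1 − rr)^i of the original deposit: Bank 1 lends 7.1·0.9530 = 6.7663, Bank 2 lends 7.1·0.9530² ≈ 6.4483, and so on.
Summing a geometric series: total = 7.1·[0.9530·(1 − 0.9530^4) / (1 − 0.9530)] ≈ 25.2162 million.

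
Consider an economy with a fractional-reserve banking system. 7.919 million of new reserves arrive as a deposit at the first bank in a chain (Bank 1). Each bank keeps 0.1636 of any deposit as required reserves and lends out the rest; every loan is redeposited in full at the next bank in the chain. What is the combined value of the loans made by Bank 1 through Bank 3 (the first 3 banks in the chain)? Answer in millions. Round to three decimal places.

Bank i lends (1 − rr)^i of the original deposit: Bank 1 lends 7.919·0.8364 ≈ 6.6235, Bank 2 lends 7.919·0.8364² ≈ 5.5399, and so on.
Summing a geometric series: total = 7.919·[0.8364·(1 − 0.8364^3) / (1 − 0.8364)] ≈ 16.7968 million.

16.797 million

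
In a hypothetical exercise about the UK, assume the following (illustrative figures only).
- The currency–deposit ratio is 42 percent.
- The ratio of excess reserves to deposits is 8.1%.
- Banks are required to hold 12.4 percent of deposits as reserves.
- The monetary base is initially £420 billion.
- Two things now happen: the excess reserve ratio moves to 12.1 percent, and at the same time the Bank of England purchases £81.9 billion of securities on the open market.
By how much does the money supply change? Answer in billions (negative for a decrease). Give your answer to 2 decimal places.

£117.49 billion

Before: m₁ = (1 + 0.42) / (0.124 + 0.081 + 0.42) = 2.272000, MB₁ = 420, so M₁ = 2.272000 × 420 = 954.24 billion.
After: m₂ = (1 + 0.42) / (0.124 + 0.121 + 0.42) ≈ 2.135338, MB₂ = 420 + 81.9 = 501.9, so M₂ = 2.135338 × 501.9 ≈ 1071.7261 billion.
ΔM = M₂ − M₁ = 1071.7261 − 954.24 = 117.4861 billion.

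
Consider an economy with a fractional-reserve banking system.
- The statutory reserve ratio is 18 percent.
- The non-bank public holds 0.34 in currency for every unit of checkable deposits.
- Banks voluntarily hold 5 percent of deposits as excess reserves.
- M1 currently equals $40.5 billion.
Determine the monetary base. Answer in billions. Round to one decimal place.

$17.2 billion

The money multiplier is m = (1 + c) / (rr + e + c) = (1 + 0.34) / (0.18 + 0.05 + 0.34) ≈ 2.3509.
MB = M / m = 40.5 / 2.3509 ≈ 17.2274 billion.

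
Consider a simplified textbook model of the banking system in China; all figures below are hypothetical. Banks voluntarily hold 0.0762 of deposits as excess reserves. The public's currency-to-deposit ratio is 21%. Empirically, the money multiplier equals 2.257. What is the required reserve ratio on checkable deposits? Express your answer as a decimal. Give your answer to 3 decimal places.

0.250

Using m = 2.257. Since m = (1 + c)/(c + rr + e), the denominator satisfies c + rr + e = (1 + c)/m = (1 + 0.21) / 2.257 ≈ 0.536110.
With c = 0.21 and e = 0.0762, the required reserve ratio on checkable deposits is 0.536110 − 0.21 − 0.0762 = 0.24991.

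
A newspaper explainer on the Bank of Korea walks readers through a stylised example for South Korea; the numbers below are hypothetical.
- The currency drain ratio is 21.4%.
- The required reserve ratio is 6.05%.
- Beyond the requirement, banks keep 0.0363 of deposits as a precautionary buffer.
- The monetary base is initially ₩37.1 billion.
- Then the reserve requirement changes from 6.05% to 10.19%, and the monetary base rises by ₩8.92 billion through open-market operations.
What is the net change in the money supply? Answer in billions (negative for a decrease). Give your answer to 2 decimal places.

Before: m₁ = (1 + 0.214) / (0.0605 + 0.0363 + 0.214) ≈ 3.90605, MB₁ = 37.1, so M₁ = 3.90605 × 37.1 ≈ 144.9145 billion.
After: m₂ = (1 + 0.214) / (0.1019 + 0.0363 + 0.214) ≈ 3.44691, MB₂ = 37.1 + 8.92 = 46.02, so M₂ = 3.44691 × 46.02 ≈ 158.6268 billion.
ΔM = M₂ − M₁ = 158.6268 − 144.9145 = 13.7123 billion.

₩13.71 billion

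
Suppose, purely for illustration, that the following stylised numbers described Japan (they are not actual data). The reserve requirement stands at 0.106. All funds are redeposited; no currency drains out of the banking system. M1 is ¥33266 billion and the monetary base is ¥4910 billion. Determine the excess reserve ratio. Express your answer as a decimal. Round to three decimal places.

Using m = M/MB = 33266/4910 ≈ 6.775153. Since m = (1 + c)/(c + rr + e), the denominator satisfies c + rr + e = (1 + c)/m = (1 + 0) / 6.775153 ≈ 0.147598.
With c = 0 and rr = 0.106, the excess reserve ratio is 0.147598 − 0 − 0.106 = 0.041598.

0.042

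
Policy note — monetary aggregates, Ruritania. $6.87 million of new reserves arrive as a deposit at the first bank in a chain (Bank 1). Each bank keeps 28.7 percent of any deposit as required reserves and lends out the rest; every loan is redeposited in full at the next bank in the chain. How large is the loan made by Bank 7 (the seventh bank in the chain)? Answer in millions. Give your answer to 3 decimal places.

Each bank lends a fraction (1 − rr) = 0.7130 of the deposit it receives, so Bank 7 receives 6.87·0.7130^6 and lends 6.87·0.7130^7 ≈ 0.6436 million.

$0.644 million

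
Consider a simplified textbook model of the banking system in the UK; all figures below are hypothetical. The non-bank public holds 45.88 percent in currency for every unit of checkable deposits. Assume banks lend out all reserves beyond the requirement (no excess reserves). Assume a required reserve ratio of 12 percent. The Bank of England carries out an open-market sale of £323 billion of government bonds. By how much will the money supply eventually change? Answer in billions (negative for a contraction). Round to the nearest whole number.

The money multiplier is m = (1 + c) / (rr + c) = (1 + 0.4588) / (0.12 + 0.4588) ≈ 2.5204.
The sale removes 323 billion of base, so ΔM = m × ΔMB = 2.5204 × (−323) = -814.0892 billion.

-814 billion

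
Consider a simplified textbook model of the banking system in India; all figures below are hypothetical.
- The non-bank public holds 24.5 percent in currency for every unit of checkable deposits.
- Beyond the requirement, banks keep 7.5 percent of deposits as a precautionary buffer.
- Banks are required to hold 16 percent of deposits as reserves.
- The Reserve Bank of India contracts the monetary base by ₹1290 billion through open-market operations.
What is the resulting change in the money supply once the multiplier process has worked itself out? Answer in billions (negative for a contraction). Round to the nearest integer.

-3346 billion

The money multiplier is m = (1 + c) / (rr + e + c) = (1 + 0.245) / (0.16 + 0.075 + 0.245) = 2.59375.
The sale removes 1290 billion of base, so ΔM = m × ΔMB = 2.59375 × (−1290) = -3345.9375 billion.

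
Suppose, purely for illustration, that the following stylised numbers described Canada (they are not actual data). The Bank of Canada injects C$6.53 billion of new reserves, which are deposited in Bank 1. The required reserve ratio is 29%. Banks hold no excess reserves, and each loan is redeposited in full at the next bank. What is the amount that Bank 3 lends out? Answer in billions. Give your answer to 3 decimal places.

C$2.337 billion

Each bank lends a fraction (1 − rr) = 0.7100 of the deposit it receives, so Bank 3 receives 6.53·0.7100^2 and lends 6.53·0.7100^3 ≈ 2.3372 billion.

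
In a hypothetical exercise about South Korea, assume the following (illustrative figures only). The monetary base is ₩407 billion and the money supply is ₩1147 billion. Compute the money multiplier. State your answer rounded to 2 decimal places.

The money multiplier is m = M / MB = 1147 / 407 ≈ 2.81818.

2.82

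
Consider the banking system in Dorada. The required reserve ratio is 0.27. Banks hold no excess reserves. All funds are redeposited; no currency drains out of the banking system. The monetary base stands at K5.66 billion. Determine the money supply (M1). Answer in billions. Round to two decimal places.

With no currency drain or excess reserves, the money multiplier is m = 1/rr = 1/0.27 ≈ 3.7037.
Money supply M = m × MB = 3.7037 × 5.66 ≈ 20.9629 billion.

K20.96 billion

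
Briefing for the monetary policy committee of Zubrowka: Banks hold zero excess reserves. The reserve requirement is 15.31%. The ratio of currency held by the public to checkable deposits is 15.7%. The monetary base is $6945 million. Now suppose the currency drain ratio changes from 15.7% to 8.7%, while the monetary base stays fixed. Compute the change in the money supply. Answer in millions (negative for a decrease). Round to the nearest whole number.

$5530 million

Initially m₁ = (1 + 0.157) / (0.1531 + 0.157) ≈ 3.73105, so M₁ = 3.73105 × 6945 ≈ 25912.1423 million.
After the change m₂ = (1 + 0.087) / (0.1531 + 0.087) ≈ 4.52728, so M₂ = 4.52728 × 6945 = 31441.9596 million.
ΔM = M₂ − M₁ = 31441.9596 − 25912.1423 = 5529.8173 million.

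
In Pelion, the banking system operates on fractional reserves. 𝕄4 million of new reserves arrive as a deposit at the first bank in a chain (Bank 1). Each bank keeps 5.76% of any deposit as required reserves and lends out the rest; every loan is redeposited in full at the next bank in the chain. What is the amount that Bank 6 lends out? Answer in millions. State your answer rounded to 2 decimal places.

Each bank lends a fraction (1 − rr) = 0.9424 of the deposit it receives, so Bank 6 receives 4·0.9424^5 and lends 4·0.9424^6 ≈ 2.8020 million.

𝕄2.80 million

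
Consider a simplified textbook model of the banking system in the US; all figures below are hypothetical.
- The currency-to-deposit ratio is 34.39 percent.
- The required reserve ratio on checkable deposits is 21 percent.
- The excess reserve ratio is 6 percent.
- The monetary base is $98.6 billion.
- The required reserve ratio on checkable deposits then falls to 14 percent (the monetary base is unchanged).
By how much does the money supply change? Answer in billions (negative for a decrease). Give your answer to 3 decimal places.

$27.780 billion

Initially m₁ = (1 + 0.3439) / (0.21 + 0.06 + 0.3439) ≈ 2.189119, so M₁ = 2.189119 × 98.6 ≈ 215.8471 billion.
After the change m₂ = (1 + 0.3439) / (0.14 + 0.06 + 0.3439) ≈ 2.470859, so M₂ = 2.470859 × 98.6 ≈ 243.6267 billion.
ΔM = M₂ − M₁ = 243.6267 − 215.8471 = 27.7796 billion.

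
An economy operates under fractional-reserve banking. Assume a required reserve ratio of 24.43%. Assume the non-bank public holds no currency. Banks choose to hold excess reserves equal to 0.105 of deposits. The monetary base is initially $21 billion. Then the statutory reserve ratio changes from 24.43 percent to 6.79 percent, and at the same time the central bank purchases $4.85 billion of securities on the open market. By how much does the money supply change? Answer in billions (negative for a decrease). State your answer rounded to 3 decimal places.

$89.388 billion

Before: m₁ = 1 / (0.2443 + 0.105) ≈ 2.862869, MB₁ = 21, so M₁ = 2.862869 × 21 ≈ 60.1202 billion.
After: m₂ = 1 / (0.0679 + 0.105) ≈ 5.783690, MB₂ = 21 + 4.85 = 25.85, so M₂ = 5.783690 × 25.85 ≈ 149.5084 billion.
ΔM = M₂ − M₁ = 149.5084 − 60.1202 = 89.3882 billion.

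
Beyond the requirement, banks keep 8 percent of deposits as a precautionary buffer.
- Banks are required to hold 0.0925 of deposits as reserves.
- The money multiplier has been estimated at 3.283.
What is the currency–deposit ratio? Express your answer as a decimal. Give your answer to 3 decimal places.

0.190

Using m = 3.283. From m = (1 + c)/(c + rr + e), rearranging gives 1 + c = m·(c + rr + e), so c·(1 − m) = m·(rr + e) − 1.
Hence c = [m·(rr + e) − 1]/(1 − m) = [3.283 × (0.0925 + 0.08) − 1] / (1 − 3.283) ≈ 0.189962.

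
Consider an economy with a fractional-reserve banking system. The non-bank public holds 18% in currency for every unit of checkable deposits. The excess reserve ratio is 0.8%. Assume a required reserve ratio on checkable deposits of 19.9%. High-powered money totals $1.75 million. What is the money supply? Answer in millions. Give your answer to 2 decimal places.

$5.34 million

The money multiplier is m = (1 + c) / (rr + e + c) = (1 + 0.18) / (0.199 + 0.008 + 0.18) ≈ 3.0491.
So M = m × MB = 3.0491 × 1.75 ≈ 5.3359 million.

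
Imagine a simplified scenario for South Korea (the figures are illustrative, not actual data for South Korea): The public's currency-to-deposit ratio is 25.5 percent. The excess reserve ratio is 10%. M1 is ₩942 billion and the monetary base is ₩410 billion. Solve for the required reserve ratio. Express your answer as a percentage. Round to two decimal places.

19.12%

Using m = M/MB = 942/410 ≈ 2.297561. Since m = (1 + c)/(c + rr + e), the denominator satisfies c + rr + e = (1 + c)/m = (1 + 0.255) / 2.297561 ≈ 0.546231.
With c = 0.255 and e = 0.1, the required reserve ratio is 0.546231 − 0.255 − 0.1 = 0.191231.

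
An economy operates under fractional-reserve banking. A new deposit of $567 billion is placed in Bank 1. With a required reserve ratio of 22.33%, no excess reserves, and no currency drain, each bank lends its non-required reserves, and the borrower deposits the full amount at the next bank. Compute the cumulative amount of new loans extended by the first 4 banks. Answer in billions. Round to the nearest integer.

Bank i lends (1 − rr)^i of the original deposit: Bank 1 lends 567·0.7767 = 440.3889, Bank 2 lends 567·0.7767² ≈ 342.0501, and so on.
Summing a geometric series: total = 567·[0.7767·(1 − 0.7767^4) / (1 − 0.7767)] ≈ 1254.4553 billion.

$1254 billion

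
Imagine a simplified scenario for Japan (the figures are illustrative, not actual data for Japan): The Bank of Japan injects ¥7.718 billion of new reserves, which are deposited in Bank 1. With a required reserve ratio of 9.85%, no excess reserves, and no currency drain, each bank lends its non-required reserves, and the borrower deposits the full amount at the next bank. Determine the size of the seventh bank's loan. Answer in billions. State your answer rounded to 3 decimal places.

¥3.735 billion

Each bank lends a fraction (1 − rr) = 0.9015 of the deposit it receives, so Bank 7 receives 7.718·0.9015^6 and lends 7.718·0.9015^7 ≈ 3.7348 billion.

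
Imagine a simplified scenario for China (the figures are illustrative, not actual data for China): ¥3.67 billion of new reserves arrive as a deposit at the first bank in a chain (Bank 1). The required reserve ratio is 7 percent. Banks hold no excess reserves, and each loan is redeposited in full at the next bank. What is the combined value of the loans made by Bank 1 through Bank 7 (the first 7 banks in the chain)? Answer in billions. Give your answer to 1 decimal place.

Bank i lends (1 − rr)^i of the original deposit: Bank 1 lends 3.67·0.9300 = 3.4131, Bank 2 lends 3.67·0.9300² ≈ 3.1742, and so on.
Summing a geometric series: total = 3.67·[0.9300·(1 − 0.9300^7) / (1 − 0.9300)] ≈ 19.4205 billion.

¥19.4 billion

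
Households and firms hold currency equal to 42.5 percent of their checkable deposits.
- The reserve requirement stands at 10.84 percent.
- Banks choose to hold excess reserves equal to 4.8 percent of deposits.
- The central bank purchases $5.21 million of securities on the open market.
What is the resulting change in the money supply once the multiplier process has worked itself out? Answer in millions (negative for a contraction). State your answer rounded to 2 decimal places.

The money multiplier is m = (1 + c) / (rr + e + c) = (1 + 0.425) / (0.1084 + 0.048 + 0.425) ≈ 2.4510.
The purchase adds 5.21 million of base, so ΔM = m × ΔMB = 2.4510 × (+5.21) ≈ 12.7697 million.

$12.77 million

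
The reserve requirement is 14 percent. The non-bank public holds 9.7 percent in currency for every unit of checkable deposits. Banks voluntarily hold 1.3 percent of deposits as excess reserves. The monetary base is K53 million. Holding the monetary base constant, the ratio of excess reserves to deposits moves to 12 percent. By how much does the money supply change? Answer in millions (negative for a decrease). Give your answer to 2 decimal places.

Initially m₁ = (1 + 0.097) / (0.14 + 0.013 + 0.097) = 4.38800, so M₁ = 4.38800 × 53 = 232.564 million.
After the change m₂ = (1 + 0.097) / (0.14 + 0.12 + 0.097) ≈ 3.07283, so M₂ = 3.07283 × 53 ≈ 162.86 million.
ΔM = M₂ − M₁ = 162.86 − 232.564 = -69.704 million.

-69.70 million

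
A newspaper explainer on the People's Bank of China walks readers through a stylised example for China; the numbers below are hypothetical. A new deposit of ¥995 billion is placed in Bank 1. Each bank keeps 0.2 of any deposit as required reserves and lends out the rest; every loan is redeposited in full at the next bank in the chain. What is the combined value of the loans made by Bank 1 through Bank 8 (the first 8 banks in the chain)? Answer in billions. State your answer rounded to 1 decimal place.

Bank i lends (1 − rr)^i of the original deposit: Bank 1 lends 995·0.8000 = 796.0000, Bank 2 lends 995·0.8000² = 636.8000, and so on.
Summing a geometric series: total = 995·[0.8000·(1 − 0.8000^8) / (1 − 0.8000)] ≈ 3312.2668 billion.

¥3312.3 billion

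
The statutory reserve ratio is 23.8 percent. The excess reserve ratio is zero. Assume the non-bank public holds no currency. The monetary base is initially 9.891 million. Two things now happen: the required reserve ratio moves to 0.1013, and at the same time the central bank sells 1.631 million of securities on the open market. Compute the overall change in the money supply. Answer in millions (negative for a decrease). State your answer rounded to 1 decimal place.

40.0 million

Before: m₁ = 1 / (0.238) ≈ 4.2017, MB₁ = 9.891, so M₁ = 4.2017 × 9.891 ≈ 41.559 million.
After: m₂ = 1 / (0.1013) ≈ 9.8717, MB₂ = 9.891 − 1.631 = 8.26, so M₂ = 9.8717 × 8.26 ≈ 81.5402 million.
ΔM = M₂ − M₁ = 81.5402 − 41.559 = 39.9812 million.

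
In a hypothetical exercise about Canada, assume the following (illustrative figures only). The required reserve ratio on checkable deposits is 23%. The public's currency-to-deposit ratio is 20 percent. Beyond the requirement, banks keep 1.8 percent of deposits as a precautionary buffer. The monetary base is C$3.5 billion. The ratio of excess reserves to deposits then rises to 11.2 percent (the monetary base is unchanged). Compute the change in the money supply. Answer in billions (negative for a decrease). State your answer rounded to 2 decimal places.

Initially m₁ = (1 + 0.2) / (0.23 + 0.018 + 0.2) ≈ 2.6786, so M₁ = 2.6786 × 3.5 = 9.3751 billion.
After the change m₂ = (1 + 0.2) / (0.23 + 0.112 + 0.2) ≈ 2.2140, so M₂ = 2.2140 × 3.5 = 7.749 billion.
ΔM = M₂ − M₁ = 7.749 − 9.3751 = -1.6261 billion.

-1.63 billion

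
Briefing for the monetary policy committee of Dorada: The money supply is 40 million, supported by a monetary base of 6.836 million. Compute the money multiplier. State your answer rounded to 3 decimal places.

5.851

The money multiplier is m = M / MB = 40 / 6.836 ≈ 5.85138.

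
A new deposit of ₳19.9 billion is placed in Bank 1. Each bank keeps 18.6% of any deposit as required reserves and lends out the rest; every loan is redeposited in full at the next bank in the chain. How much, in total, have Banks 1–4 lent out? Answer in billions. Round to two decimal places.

Bank i lends (1 − rr)^i of the original deposit: Bank 1 lends 19.9·0.8140 = 16.1986, Bank 2 lends 19.9·0.8140² ≈ 13.1857, and so on.
Summing a geometric series: total = 19.9·[0.8140·(1 − 0.8140^4) / (1 − 0.8140)] ≈ 48.8542 billion.

₳48.85 billion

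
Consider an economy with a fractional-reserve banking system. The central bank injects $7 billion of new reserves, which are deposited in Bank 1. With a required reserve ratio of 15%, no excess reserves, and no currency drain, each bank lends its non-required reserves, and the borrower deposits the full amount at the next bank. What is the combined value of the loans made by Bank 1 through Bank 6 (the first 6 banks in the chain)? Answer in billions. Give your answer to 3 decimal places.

Bank i lends (1 − rr)^i of the original deposit: Bank 1 lends 7·0.8500 = 5.9500, Bank 2 lends 7·0.8500² = 5.0575, and so on.
Summing a geometric series: total = 7·[0.8500·(1 − 0.8500^6) / (1 − 0.8500)] ≈ 24.7064 billion.

$24.706 billion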